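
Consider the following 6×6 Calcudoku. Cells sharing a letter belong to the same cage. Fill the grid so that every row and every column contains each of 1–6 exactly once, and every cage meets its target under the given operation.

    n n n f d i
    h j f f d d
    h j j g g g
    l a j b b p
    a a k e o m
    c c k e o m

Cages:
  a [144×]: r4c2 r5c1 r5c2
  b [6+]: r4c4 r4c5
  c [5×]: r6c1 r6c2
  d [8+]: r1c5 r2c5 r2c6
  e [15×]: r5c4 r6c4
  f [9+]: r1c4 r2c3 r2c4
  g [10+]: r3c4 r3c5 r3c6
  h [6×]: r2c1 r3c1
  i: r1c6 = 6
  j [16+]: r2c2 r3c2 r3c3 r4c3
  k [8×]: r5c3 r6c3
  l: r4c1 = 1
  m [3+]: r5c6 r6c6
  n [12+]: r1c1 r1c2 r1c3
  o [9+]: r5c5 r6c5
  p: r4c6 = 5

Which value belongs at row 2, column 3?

1

Cage i is a single given cell, so r1c6 = 6.
L is a freebie, which forces r4c1 = 1.
The 3 cells of cage a must have product 144; hence r4c2 = 6.
Cage p is given, leaving r4c6 = 5.
Cage a needs product 144, so r5c1 = 6.
Cage a needs product 144, leaving r5c2 = 4.
Row 5 now contains 4, leaving r5c3 = 2.
2 is placed in row 5, which forces r5c6 = 1.
1 is placed in column 1, leaving r6c1 = 5.
Row 6 now contains 5, leaving r6c2 = 1.
Column 3 already has 2; hence r6c3 = 4.
Row 6 now contains 5, leaving r6c4 = 3.
3 is placed in row 6, which forces r6c5 = 6.
1 is placed in column 6, which forces r6c6 = 2.
Cage n has sum 12, leaving r1c1 = 4.
Column 3 already has 4, leaving r4c3 = 3.
Column 4 already has 3, leaving r5c4 = 5.
The two cells of cage o must have sum 9; hence r5c5 = 3.
The 3 cells of cage n must have sum 12; hence r1c2 = 3.
Column 3 already has 3, so r1c3 = 5.
Column 5 already has 3, which forces r1c5 = 1.
Cage d has sum 8, so r2c5 = 4.
Cage d has sum 8, which forces r2c6 = 3.
Column 3 already has 5, so r3c3 = 6.
Column 5 now contains 1, leaving r3c5 = 5.
Column 6 already has 3, leaving r3c6 = 4.
Column 5 already has 4; hence r4c5 = 2.
Row 1 already has 1, so r1c4 = 2.
3 is placed in row 2, which forces r2c1 = 2.
Cage j needs sum 16, which forces r2c2 = 5.
6 is placed in column 3, which forces r2c3 = 1.
Cage f needs sum 9, which forces r2c4 = 6.
Cage h needs two cells with product 6, so r3c1 = 3.
5 is placed in row 3, leaving r3c2 = 2.
Cage g needs sum 10, so r3c4 = 1.
Row 4 already has 2; hence r4c4 = 4.
The full grid is 4 3 5 2 1 6 / 2 5 1 6 4 3 / 3 2 6 1 5 4 / 1 6 3 4 2 5 / 6 4 2 5 3 1 / 5 1 4 3 6 2.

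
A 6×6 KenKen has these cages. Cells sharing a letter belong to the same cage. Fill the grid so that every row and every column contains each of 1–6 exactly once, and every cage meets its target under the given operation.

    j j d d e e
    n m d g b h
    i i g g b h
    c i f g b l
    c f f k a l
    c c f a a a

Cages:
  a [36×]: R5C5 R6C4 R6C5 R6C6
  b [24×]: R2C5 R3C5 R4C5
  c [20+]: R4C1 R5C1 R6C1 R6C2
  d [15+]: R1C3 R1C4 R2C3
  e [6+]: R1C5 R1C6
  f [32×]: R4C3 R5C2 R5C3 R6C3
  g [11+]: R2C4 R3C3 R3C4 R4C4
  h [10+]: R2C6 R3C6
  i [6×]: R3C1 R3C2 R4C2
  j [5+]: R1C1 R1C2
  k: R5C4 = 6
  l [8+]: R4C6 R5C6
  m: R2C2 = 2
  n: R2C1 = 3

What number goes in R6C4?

Cage n is given; hence R2C1 = 3.
M is a freebie, leaving R2C2 = 2.
The 4 cells of cage f must have product 32, which forces R5C2 = 4.
K is a freebie, which forces R5C4 = 6.
Row 5 already has 6; hence R5C1 = 5.
Cage c needs sum 20, which forces R6C2 = 5.
In row 1, 3 can only go at R1C2, so R1C2 = 3.
Cage j's pair has sum 5, leaving R1C1 = 2.
Cage i needs product 6, so R3C1 = 1.
Cage i has product 6, leaving R3C2 = 6.
Row 3 now contains 6, leaving R3C6 = 4.
3 is placed in column 2, so R4C2 = 1.
The 3 cells of cage b must have product 24, so R2C5 = 4.
Column 6 now contains 4, which forces R2C6 = 6.
Column 6 now contains 6; hence R4C6 = 5.
Cage d needs sum 15, which forces R1C3 = 6.
The 3 cells of cage d must have sum 15, so R1C4 = 4.
Cage e's pair has sum 6, so R1C5 = 5.
Column 6 now contains 5; hence R1C6 = 1.
Row 2 already has 6; hence R2C3 = 5.
Row 2 already has 4, so R2C4 = 1.
Cage l's pair has sum 8; hence R5C6 = 3.
3 is placed in column 6, leaving R6C6 = 2.
Cage g has sum 11, which forces R3C4 = 5.
Cage a needs product 36, so R5C5 = 1.
Row 6 already has 2, so R6C4 = 3.
Cage a needs product 36; hence R6C5 = 6.
The 4 cells of cage g must have sum 11, which forces R3C3 = 3.
Row 3 now contains 3; hence R3C5 = 2.
Cage c has sum 20, which forces R4C1 = 6.
The 4 cells of cage f must have product 32, which forces R4C3 = 4.
Column 4 now contains 3; hence R4C4 = 2.
Column 5 already has 2, leaving R4C5 = 3.
Row 5 now contains 1, leaving R5C3 = 2.
Row 6 now contains 6; hence R6C1 = 4.
Cage f has product 32, leaving R6C3 = 1.
The full grid is 2 3 6 4 5 1 / 3 2 5 1 4 6 / 1 6 3 5 2 4 / 6 1 4 2 3 5 / 5 4 2 6 1 3 / 4 5 1 3 6 2.

3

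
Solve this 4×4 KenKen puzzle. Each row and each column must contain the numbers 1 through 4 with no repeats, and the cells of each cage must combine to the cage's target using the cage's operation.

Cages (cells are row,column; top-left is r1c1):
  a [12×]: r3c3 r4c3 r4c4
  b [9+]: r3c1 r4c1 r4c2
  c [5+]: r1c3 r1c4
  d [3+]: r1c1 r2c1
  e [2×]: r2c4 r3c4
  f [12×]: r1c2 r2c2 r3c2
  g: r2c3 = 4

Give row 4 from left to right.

Cage g is a single given cell, leaving r2c3 = 4.
Row 2 needs a 3, and only r2c2 is open for it.
In column 2, 2 can only go at r4c2, so r4c2 = 2.
Row 4 already has 2, leaving r4c4 = 4.
Cage b needs sum 9, so r3c1 = 4.
Row 3 already has 4, so r3c2 = 1.
Row 3 already has 1; hence r3c3 = 3.
Row 3 already has 1, so r3c4 = 2.
Row 4 now contains 4, leaving r4c1 = 3.
Column 3 already has 3, which forces r4c3 = 1.
Column 2 already has 1, so r1c2 = 4.
Column 3 already has 3, which forces r1c3 = 2.
Column 4 now contains 2; hence r1c4 = 3.
Column 4 now contains 2, leaving r2c4 = 1.
2 is placed in row 1, which forces r1c1 = 1.
1 is placed in row 2, leaving r2c1 = 2.
Filled in: 1 4 2 3 / 2 3 4 1 / 4 1 3 2 / 3 2 1 4.

3 2 1 4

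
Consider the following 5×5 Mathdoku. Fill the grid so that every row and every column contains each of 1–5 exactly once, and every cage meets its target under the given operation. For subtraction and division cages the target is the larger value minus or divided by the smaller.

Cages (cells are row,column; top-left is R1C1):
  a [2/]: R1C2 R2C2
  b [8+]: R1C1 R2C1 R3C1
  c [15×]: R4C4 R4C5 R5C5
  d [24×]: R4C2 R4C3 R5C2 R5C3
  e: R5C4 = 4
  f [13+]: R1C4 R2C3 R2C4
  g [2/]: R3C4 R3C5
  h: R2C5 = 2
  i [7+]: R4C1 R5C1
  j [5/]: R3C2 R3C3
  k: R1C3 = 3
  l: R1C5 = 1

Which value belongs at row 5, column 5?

3

K is a freebie, leaving R1C3 = 3.
L is a freebie, which forces R1C5 = 1.
Cage h is given, so R2C5 = 2.
2 is placed in column 5; hence R3C5 = 4.
Cage e is given; hence R5C4 = 4.
Cage a's pair has quotient 2, so R1C2 = 2.
Column 4 already has 4, which forces R1C4 = 5.
Cage f needs sum 13, so R2C3 = 5.
The 3 cells of cage f must have sum 13, which forces R2C4 = 3.
Column 3 already has 5, which forces R3C3 = 1.
The two cells of cage g must have quotient 2; hence R3C4 = 2.
The 3 cells of cage c must have product 15, leaving R4C4 = 1.
1 is placed in column 3, which forces R5C3 = 2.
Row 1 already has 5, which forces R1C1 = 4.
Row 2 now contains 3, so R2C1 = 1.
Row 2 already has 1, which forces R2C2 = 4.
Cage b needs sum 8, which forces R3C1 = 3.
Row 3 now contains 1, which forces R3C2 = 5.
Column 1 now contains 4, leaving R4C1 = 2.
The 4 cells of cage d must have product 24; hence R4C2 = 3.
Column 3 now contains 2, which forces R4C3 = 4.
3 is placed in row 4, so R4C5 = 5.
3 is placed in column 1, so R5C1 = 5.
Cage d needs product 24, so R5C2 = 1.
Column 5 now contains 5, leaving R5C5 = 3.
The full grid is 4 2 3 5 1 / 1 4 5 3 2 / 3 5 1 2 4 / 2 3 4 1 5 / 5 1 2 4 3.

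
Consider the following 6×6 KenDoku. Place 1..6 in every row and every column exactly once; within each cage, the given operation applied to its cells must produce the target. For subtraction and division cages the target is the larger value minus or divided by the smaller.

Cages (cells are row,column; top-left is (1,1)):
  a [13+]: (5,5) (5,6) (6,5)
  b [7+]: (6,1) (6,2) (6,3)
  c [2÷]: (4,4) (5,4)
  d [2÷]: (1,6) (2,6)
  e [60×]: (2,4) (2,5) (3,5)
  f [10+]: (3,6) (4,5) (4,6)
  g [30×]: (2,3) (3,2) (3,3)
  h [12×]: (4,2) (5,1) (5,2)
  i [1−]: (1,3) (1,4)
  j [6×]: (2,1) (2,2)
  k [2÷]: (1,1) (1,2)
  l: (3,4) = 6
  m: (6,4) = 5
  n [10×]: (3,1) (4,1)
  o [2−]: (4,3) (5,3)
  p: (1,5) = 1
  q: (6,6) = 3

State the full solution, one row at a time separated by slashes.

6 3 5 4 1 2 / 1 6 2 3 5 4 / 2 5 3 6 4 1 / 5 1 4 2 3 6 / 3 4 6 1 2 5 / 4 2 1 5 6 3

Cage p is a single given cell, which forces (1,5) = 1.
Cage l is a single given cell, which forces (3,4) = 6.
Cage m is given, which forces (6,4) = 5.
Cage q is a single given cell, leaving (6,6) = 3.
Row 1 needs a 5, and only (1,3) is open for it.
Cage i needs two cells with difference 1; hence (1,4) = 4.
Row 1 now contains 4, leaving (1,6) = 2.
Cage g needs product 30, which forces (3,2) = 5.
Cage e has product 60, which forces (2,4) = 3.
The 3 cells of cage e must have product 60, leaving (2,5) = 5.
Row 3 already has 5, leaving (3,1) = 2.
Cage e has product 60, so (3,5) = 4.
4 is placed in row 3, which forces (3,6) = 1.
Cage n needs two cells with product 10, which forces (4,1) = 5.
Column 5 now contains 4; hence (4,5) = 3.
The 3 cells of cage g must have product 30, which forces (2,3) = 2.
Column 6 now contains 1; hence (2,6) = 4.
1 is placed in row 3; hence (3,3) = 3.
Cage f needs sum 10; hence (4,6) = 6.
Cage a needs sum 13, leaving (5,6) = 5.
Cage o's pair has difference 2, so (4,3) = 4.
The two cells of cage o must have difference 2, so (5,3) = 6.
Row 5 already has 6, leaving (5,5) = 2.
Cage b needs sum 7, leaving (6,2) = 2.
Column 3 now contains 4, which forces (6,3) = 1.
Column 5 now contains 2, so (6,5) = 6.
Column 2 already has 2; hence (4,2) = 1.
The two cells of cage c must have quotient 2, so (4,4) = 2.
2 is placed in row 5, leaving (5,4) = 1.
Row 6 already has 1, leaving (6,1) = 4.
Cage j needs two cells with product 6; hence (2,1) = 1.
Column 2 already has 1, leaving (2,2) = 6.
Column 1 already has 4, which forces (5,1) = 3.
Cage h needs product 12; hence (5,2) = 4.
3 is placed in column 1, so (1,1) = 6.
Column 2 already has 6, leaving (1,2) = 3.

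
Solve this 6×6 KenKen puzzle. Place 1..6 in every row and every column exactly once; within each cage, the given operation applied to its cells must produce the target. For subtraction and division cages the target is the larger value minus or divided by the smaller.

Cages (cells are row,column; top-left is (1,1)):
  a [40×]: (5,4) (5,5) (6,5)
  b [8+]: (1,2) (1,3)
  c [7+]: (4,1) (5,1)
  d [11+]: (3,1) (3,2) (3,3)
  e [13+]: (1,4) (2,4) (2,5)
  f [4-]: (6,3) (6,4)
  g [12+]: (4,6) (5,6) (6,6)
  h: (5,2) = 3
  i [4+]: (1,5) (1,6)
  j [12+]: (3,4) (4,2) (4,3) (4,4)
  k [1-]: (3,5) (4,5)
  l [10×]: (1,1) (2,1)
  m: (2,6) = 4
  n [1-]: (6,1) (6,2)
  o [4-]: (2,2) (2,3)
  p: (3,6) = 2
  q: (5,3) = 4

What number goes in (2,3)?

1

M is a freebie, which forces (2,6) = 4.
P is a freebie, so (3,6) = 2.
H is a freebie, so (5,2) = 3.
Q is a freebie, which forces (5,3) = 4.
Cage a needs product 40; hence (6,5) = 4.
In row 1, 4 can only go at (1,4), so (1,4) = 4.
The only place for 4 in row 4 is (4,2).
Cage d has sum 11, which forces (3,1) = 4.
The only place for 3 in row 4 is (4,3).
Cage j has sum 12, so (3,4) = 3.
Cage j has sum 12, leaving (4,4) = 2.
2 is placed in column 4; hence (5,4) = 5.
5 is placed in row 5, so (5,5) = 2.
Column 4 already has 3, which forces (2,4) = 6.
Cage e needs sum 13, leaving (2,5) = 3.
Column 4 now contains 6, which forces (6,4) = 1.
3 is placed in column 5, which forces (1,5) = 1.
Cage i's pair has sum 4, leaving (1,6) = 3.
Cage f's pair has difference 4, so (6,3) = 5.
Row 6 now contains 5, which forces (6,6) = 6.
Cage o needs two cells with difference 4, which forces (2,2) = 5.
5 is placed in column 3, which forces (2,3) = 1.
Column 3 already has 1, which forces (3,3) = 6.
6 is placed in row 3, leaving (3,5) = 5.
5 is placed in column 5, so (4,5) = 6.
The 3 cells of cage g must have sum 12, so (4,6) = 5.
6 is placed in column 6, leaving (5,6) = 1.
Row 6 already has 6, so (6,1) = 3.
Row 6 already has 6, so (6,2) = 2.
Cage l needs two cells with product 10, which forces (1,1) = 5.
Column 2 already has 2, so (1,2) = 6.
6 is placed in column 3, leaving (1,3) = 2.
5 is placed in row 2; hence (2,1) = 2.
6 is placed in row 3, so (3,2) = 1.
6 is placed in row 4; hence (4,1) = 1.
Row 5 already has 1, which forces (5,1) = 6.
Completed grid: 5 6 2 4 1 3 / 2 5 1 6 3 4 / 4 1 6 3 5 2 / 1 4 3 2 6 5 / 6 3 4 5 2 1 / 3 2 5 1 4 6.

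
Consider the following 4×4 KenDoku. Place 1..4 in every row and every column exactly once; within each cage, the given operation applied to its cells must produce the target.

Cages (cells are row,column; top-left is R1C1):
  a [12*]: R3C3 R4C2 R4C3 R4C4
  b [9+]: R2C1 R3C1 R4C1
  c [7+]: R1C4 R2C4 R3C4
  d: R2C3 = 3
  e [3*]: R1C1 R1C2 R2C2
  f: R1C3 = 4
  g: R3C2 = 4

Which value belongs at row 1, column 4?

2

The 3 cells of cage e must have product 3, so R1C1 = 1.
Cage e has product 3, so R1C2 = 3.
Cage f is given; hence R1C3 = 4.
Row 1 now contains 4, so R1C4 = 2.
Cage e has product 3; hence R2C2 = 1.
D is a freebie, which forces R2C3 = 3.
1 is placed in row 2, which forces R2C4 = 4.
Cage g is a single given cell, leaving R3C2 = 4.
4 is placed in column 4, which forces R3C4 = 1.
Column 2 now contains 4, which forces R4C2 = 2.
3 is placed in column 3; hence R4C3 = 1.
1 is placed in column 4, which forces R4C4 = 3.
Row 2 already has 4, which forces R2C1 = 2.
Cage b has sum 9, leaving R3C1 = 3.
Row 3 already has 1, leaving R3C3 = 2.
Row 4 already has 3; hence R4C1 = 4.
Completed grid: 1 3 4 2 / 2 1 3 4 / 3 4 2 1 / 4 2 1 3.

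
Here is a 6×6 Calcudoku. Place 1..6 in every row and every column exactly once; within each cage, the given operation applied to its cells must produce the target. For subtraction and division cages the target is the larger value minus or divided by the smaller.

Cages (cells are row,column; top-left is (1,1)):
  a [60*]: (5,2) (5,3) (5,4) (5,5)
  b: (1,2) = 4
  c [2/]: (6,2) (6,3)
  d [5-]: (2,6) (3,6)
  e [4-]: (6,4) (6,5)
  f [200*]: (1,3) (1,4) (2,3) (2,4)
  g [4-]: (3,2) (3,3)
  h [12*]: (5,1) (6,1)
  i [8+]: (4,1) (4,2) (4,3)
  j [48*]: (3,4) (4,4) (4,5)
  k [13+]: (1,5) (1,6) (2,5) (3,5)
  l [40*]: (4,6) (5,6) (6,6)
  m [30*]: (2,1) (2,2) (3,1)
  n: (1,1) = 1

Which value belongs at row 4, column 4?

6

N is a freebie, which forces (1,1) = 1.
Cage b is a single given cell, which forces (1,2) = 4.
Column 6 needs a 3, and only (1,6) is open for it.
In row 1, 6 can only go at (1,5), so (1,5) = 6.
Row 3 needs a 4, and only (3,4) is open for it.
Cage f has product 200, which forces (1,3) = 5.
Cage f needs product 200; hence (1,4) = 2.
Cage f has product 200, which forces (2,3) = 4.
Column 4 now contains 4; hence (2,4) = 5.
Cage m needs product 30, so (3,1) = 5.
Row 3 needs a 3, and only (3,5) is open for it.
3 is placed in column 5, so (2,5) = 1.
1 is placed in row 2, leaving (2,6) = 6.
Column 6 now contains 6, which forces (3,6) = 1.
Row 4 needs a 6, and only (4,4) is open for it.
Cage j has product 48, which forces (4,5) = 2.
Column 4 now contains 6, which forces (6,4) = 1.
Cage e needs two cells with difference 4, leaving (6,5) = 5.
2 is placed in row 4; hence (4,1) = 4.
4 is placed in row 4, which forces (4,6) = 5.
Cage a has product 60, which forces (5,2) = 5.
Cage a has product 60; hence (5,3) = 1.
Column 4 already has 1, leaving (5,4) = 3.
Column 5 now contains 5, so (5,5) = 4.
Row 5 now contains 4, leaving (5,6) = 2.
Column 6 already has 2, which forces (6,6) = 4.
Cage i needs sum 8; hence (4,2) = 1.
Column 3 now contains 1, leaving (4,3) = 3.
Row 5 already has 2, so (5,1) = 6.
Cage h needs two cells with product 12; hence (6,1) = 2.
3 is placed in column 3; hence (6,3) = 6.
Column 1 already has 2; hence (2,1) = 3.
The 3 cells of cage m must have product 30, so (2,2) = 2.
Cage g's pair has difference 4; hence (3,2) = 6.
6 is placed in column 3; hence (3,3) = 2.
Row 6 now contains 6, so (6,2) = 3.
The full grid is 1 4 5 2 6 3 / 3 2 4 5 1 6 / 5 6 2 4 3 1 / 4 1 3 6 2 5 / 6 5 1 3 4 2 / 2 3 6 1 5 4.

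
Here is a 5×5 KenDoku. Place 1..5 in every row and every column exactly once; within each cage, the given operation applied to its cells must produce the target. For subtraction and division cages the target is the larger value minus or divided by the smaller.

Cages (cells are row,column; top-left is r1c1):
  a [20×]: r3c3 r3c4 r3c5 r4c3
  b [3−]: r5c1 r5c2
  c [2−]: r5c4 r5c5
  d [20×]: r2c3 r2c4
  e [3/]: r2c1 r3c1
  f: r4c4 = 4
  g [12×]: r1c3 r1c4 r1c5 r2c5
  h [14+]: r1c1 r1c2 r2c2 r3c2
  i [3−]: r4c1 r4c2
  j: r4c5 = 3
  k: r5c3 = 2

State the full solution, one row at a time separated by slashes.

5 4 3 2 1 / 1 3 4 5 2 / 3 2 5 1 4 / 2 5 1 4 3 / 4 1 2 3 5

Cage f is given, so r4c4 = 4.
Cage j is given, leaving r4c5 = 3.
Cage k is given, leaving r5c3 = 2.
Cage d needs two cells with product 20, leaving r2c3 = 4.
4 is placed in column 4, which forces r2c4 = 5.
Column 3 now contains 4, which forces r3c3 = 5.
Column 4 now contains 5, leaving r3c4 = 1.
Row 3 now contains 1, leaving r3c5 = 4.
2 is placed in column 3; hence r4c3 = 1.
Cage c's pair has difference 2, which forces r5c4 = 3.
Column 3 now contains 1, so r1c3 = 3.
3 is placed in column 4, which forces r1c4 = 2.
Column 5 now contains 4; hence r1c5 = 1.
The two cells of cage e must have quotient 3; hence r2c1 = 1.
Cage g needs product 12; hence r2c5 = 2.
Row 3 now contains 1, so r3c1 = 3.
Row 3 already has 3, which forces r3c2 = 2.
Column 2 already has 2, so r4c2 = 5.
Column 1 already has 1, so r5c1 = 4.
4 is placed in row 5, so r5c2 = 1.
Column 5 already has 1; hence r5c5 = 5.
4 is placed in column 1, which forces r1c1 = 5.
5 is placed in column 2, leaving r1c2 = 4.
2 is placed in row 2, so r2c2 = 3.
5 is placed in row 4, leaving r4c1 = 2.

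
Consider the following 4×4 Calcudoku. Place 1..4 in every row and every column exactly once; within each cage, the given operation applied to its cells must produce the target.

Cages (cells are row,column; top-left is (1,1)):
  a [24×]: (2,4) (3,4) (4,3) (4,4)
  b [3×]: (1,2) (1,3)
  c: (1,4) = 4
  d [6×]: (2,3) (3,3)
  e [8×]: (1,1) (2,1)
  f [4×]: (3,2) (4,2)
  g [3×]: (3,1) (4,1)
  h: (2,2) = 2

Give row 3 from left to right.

1 4 2 3

Cage c is given, which forces (1,4) = 4.
Cage h is given; hence (2,2) = 2.
2 is placed in row 2, so (2,3) = 3.
Row 2 now contains 3; hence (2,4) = 1.
3 is placed in column 3, so (3,3) = 2.
Row 3 now contains 2, leaving (3,4) = 3.
3 is placed in column 4, leaving (4,4) = 2.
Row 1 now contains 4, which forces (1,1) = 2.
The two cells of cage b must have product 3, which forces (1,2) = 3.
3 is placed in column 3, leaving (1,3) = 1.
2 is placed in row 2, leaving (2,1) = 4.
Row 3 now contains 3; hence (3,1) = 1.
Row 3 now contains 1, so (3,2) = 4.
The two cells of cage g must have product 3, leaving (4,1) = 3.
Column 2 now contains 4, which forces (4,2) = 1.
The 4 cells of cage a must have product 24, so (4,3) = 4.
Filled in: 2 3 1 4 / 4 2 3 1 / 1 4 2 3 / 3 1 4 2.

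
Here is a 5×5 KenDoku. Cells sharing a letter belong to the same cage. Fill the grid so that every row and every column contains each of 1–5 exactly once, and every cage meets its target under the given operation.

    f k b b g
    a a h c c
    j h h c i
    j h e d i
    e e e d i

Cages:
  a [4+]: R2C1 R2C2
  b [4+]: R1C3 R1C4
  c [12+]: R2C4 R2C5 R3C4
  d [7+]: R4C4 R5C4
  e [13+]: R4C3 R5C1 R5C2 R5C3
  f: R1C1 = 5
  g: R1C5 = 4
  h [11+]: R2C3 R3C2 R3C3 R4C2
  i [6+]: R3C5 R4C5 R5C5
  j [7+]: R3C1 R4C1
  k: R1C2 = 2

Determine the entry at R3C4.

Cage f is given; hence R1C1 = 5.
Cage k is given, so R1C2 = 2.
Cage g is a single given cell, which forces R1C5 = 4.
The only place for 2 in column 1 is R5C1.
The only place for 1 in column 1 is R2C1.
Row 2 now contains 1, so R2C2 = 3.
Row 2 already has 3, which forces R2C5 = 5.
The only place for 1 in column 4 is R1C4.
1 is placed in row 1; hence R1C3 = 3.
In row 4, 5 can only go at R4C3, so R4C3 = 5.
Cage e has sum 13, leaving R5C2 = 5.
The 4 cells of cage e must have sum 13, so R5C3 = 1.
Row 5 now contains 1, leaving R5C5 = 3.
Cage d's pair has sum 7; hence R4C4 = 3.
Row 5 now contains 3, leaving R5C4 = 4.
Column 4 now contains 4, so R2C4 = 2.
Cage j's pair has sum 7, so R3C1 = 3.
3 is placed in column 4, so R3C4 = 5.
Row 4 now contains 3, so R4C1 = 4.
Row 4 already has 4; hence R4C2 = 1.
Row 4 now contains 1, which forces R4C5 = 2.
Row 2 now contains 2, so R2C3 = 4.
Column 2 already has 1; hence R3C2 = 4.
Cage h needs sum 11; hence R3C3 = 2.
2 is placed in column 5, leaving R3C5 = 1.
Completed grid: 5 2 3 1 4 / 1 3 4 2 5 / 3 4 2 5 1 / 4 1 5 3 2 / 2 5 1 4 3.

5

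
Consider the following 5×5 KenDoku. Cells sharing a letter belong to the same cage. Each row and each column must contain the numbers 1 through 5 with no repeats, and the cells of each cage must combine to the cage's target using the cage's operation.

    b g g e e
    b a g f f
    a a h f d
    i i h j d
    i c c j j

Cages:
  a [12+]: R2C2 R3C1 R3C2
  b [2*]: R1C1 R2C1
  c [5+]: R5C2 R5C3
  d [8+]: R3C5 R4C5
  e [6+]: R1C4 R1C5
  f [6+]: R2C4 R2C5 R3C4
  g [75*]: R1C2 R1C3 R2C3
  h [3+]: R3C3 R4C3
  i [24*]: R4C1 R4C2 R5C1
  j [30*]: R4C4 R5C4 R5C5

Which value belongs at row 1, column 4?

The 3 cells of cage g must have product 75, leaving R1C2 = 5.
The 3 cells of cage g must have product 75, which forces R1C3 = 3.
Cage g needs product 75, so R2C3 = 5.
Cage a has sum 12, leaving R3C1 = 5.
Row 3 already has 5, which forces R3C5 = 3.
Column 5 already has 3; hence R4C5 = 5.
5 is placed in column 5; hence R5C5 = 2.
Cage e's pair has sum 6, which forces R1C4 = 2.
2 is placed in column 5; hence R1C5 = 4.
The 3 cells of cage a must have sum 12, which forces R2C2 = 3.
Row 2 already has 3; hence R2C4 = 4.
2 is placed in column 5, which forces R2C5 = 1.
Row 3 now contains 3; hence R3C2 = 4.
Column 4 already has 2; hence R3C4 = 1.
4 is placed in column 2; hence R4C2 = 2.
Row 4 now contains 2; hence R4C3 = 1.
The 3 cells of cage j must have product 30, so R4C4 = 3.
4 is placed in column 2; hence R5C2 = 1.
Column 3 now contains 1, so R5C3 = 4.
The 3 cells of cage j must have product 30, which forces R5C4 = 5.
2 is placed in row 1, leaving R1C1 = 1.
Row 2 now contains 1, so R2C1 = 2.
Row 3 already has 1; hence R3C3 = 2.
3 is placed in row 4; hence R4C1 = 4.
Row 5 now contains 4, so R5C1 = 3.
Completed grid: 1 5 3 2 4 / 2 3 5 4 1 / 5 4 2 1 3 / 4 2 1 3 5 / 3 1 4 5 2.

2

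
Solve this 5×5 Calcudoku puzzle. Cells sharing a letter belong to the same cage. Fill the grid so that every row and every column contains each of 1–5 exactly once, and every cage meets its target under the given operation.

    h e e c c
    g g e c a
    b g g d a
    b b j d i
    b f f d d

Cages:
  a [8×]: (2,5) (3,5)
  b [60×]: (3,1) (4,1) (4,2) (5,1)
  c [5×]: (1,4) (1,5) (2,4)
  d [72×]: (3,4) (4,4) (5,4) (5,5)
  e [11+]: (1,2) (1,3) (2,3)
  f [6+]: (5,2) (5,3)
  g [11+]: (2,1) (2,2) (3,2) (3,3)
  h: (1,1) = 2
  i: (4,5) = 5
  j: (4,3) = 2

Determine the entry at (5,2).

Cage h is given, which forces (1,1) = 2.
Cage c needs product 5; hence (1,4) = 5.
The 3 cells of cage c must have product 5, so (1,5) = 1.
Cage c needs product 5, leaving (2,4) = 1.
Cage j is given, leaving (4,3) = 2.
Cage i is a single given cell, so (4,5) = 5.
Cage d has product 72; hence (5,5) = 3.
The 3 cells of cage e must have sum 11; hence (1,2) = 4.
Cage e has sum 11; hence (1,3) = 3.
Cage e has sum 11, which forces (2,3) = 4.
Row 2 now contains 4; hence (2,5) = 2.
Column 5 already has 2; hence (3,5) = 4.
The 4 cells of cage g must have sum 11, so (3,2) = 2.
The 4 cells of cage g must have sum 11, which forces (3,3) = 1.
2 is placed in row 3, which forces (3,4) = 3.
3 is placed in column 4, so (4,4) = 4.
Column 3 already has 1; hence (5,3) = 5.
4 is placed in column 4, which forces (5,4) = 2.
3 is placed in row 3, so (3,1) = 5.
The 4 cells of cage b must have product 60, leaving (5,1) = 4.
Row 5 already has 5, which forces (5,2) = 1.
Column 1 already has 5, leaving (2,1) = 3.
Cage g has sum 11, leaving (2,2) = 5.
Cage b needs product 60, so (4,1) = 1.
Column 2 already has 1, leaving (4,2) = 3.
Filled in: 2 4 3 5 1 / 3 5 4 1 2 / 5 2 1 3 4 / 1 3 2 4 5 / 4 1 5 2 3.

1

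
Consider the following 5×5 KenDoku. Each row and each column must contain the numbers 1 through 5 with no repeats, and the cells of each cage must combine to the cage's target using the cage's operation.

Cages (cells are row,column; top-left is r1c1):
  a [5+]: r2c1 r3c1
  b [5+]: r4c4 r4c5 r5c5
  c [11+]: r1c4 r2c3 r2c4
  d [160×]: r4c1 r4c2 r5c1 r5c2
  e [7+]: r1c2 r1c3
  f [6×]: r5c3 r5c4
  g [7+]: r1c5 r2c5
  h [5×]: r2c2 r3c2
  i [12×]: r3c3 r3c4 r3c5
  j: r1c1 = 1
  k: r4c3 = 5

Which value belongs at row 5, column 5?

1

Cage j is given; hence r1c1 = 1.
K is a freebie; hence r4c3 = 5.
Row 2 needs a 1, and only r2c2 is open for it.
Column 2 already has 1; hence r3c2 = 5.
Column 2 already has 5, which forces r5c2 = 4.
4 is placed in column 2, so r1c2 = 3.
Cage e needs two cells with sum 7, leaving r1c3 = 4.
Cage d needs product 160, which forces r4c1 = 4.
4 is placed in column 2, so r4c2 = 2.
Row 4 now contains 2, leaving r4c4 = 1.
1 is placed in row 4; hence r4c5 = 3.
4 is placed in row 5, so r5c1 = 5.
The 3 cells of cage c must have sum 11, leaving r1c4 = 5.
5 is placed in row 1, which forces r1c5 = 2.
Cage c needs sum 11, leaving r2c3 = 2.
Cage c has sum 11, leaving r2c4 = 4.
Column 5 already has 2, which forces r2c5 = 5.
Column 4 already has 4, leaving r3c4 = 3.
Column 3 already has 2, so r5c3 = 3.
Column 4 now contains 3; hence r5c4 = 2.
Cage b needs sum 5, which forces r5c5 = 1.
Row 2 already has 2; hence r2c1 = 3.
Row 3 now contains 3, leaving r3c1 = 2.
Row 3 now contains 3; hence r3c3 = 1.
1 is placed in column 5, which forces r3c5 = 4.
Completed grid: 1 3 4 5 2 / 3 1 2 4 5 / 2 5 1 3 4 / 4 2 5 1 3 / 5 4 3 2 1.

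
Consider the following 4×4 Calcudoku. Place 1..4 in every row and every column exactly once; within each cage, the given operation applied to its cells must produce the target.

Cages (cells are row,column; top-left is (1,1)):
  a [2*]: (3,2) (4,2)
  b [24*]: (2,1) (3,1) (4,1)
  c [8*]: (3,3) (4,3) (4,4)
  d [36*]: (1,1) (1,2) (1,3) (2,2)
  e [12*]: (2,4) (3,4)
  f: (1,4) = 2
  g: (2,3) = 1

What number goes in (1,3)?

F is a freebie, so (1,4) = 2.
Cage d has product 36; hence (2,2) = 3.
G is a freebie, leaving (2,3) = 1.
Row 2 already has 3; hence (2,4) = 4.
4 is placed in column 4; hence (3,4) = 3.
4 is placed in column 4, which forces (4,4) = 1.
4 is placed in row 2, which forces (2,1) = 2.
Cage b has product 24, which forces (3,1) = 4.
The two cells of cage a must have product 2; hence (3,2) = 1.
4 is placed in row 3, which forces (3,3) = 2.
Cage b has product 24, leaving (4,1) = 3.
Row 4 already has 1, which forces (4,2) = 2.
2 is placed in column 3, leaving (4,3) = 4.
3 is placed in column 1, leaving (1,1) = 1.
Column 2 now contains 1, leaving (1,2) = 4.
Column 3 now contains 4, leaving (1,3) = 3.
Completed grid: 1 4 3 2 / 2 3 1 4 / 4 1 2 3 / 3 2 4 1.

3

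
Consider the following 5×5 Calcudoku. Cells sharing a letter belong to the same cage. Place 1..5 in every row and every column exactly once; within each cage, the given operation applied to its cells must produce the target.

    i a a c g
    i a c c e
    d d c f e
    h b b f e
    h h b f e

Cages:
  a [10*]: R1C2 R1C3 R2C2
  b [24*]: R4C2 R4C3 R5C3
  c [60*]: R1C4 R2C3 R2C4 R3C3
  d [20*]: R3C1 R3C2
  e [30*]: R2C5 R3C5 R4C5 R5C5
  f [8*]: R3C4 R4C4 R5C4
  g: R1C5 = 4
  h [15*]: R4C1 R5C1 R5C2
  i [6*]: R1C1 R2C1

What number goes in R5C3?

Cage g is a single given cell, which forces R1C5 = 4.
The only place for 4 in column 1 is R3C1.
Row 3 now contains 4, which forces R3C2 = 5.
Cage a needs product 10, which forces R1C3 = 5.
Cage c needs product 60, so R2C4 = 5.
Row 2 needs a 4, and only R2C3 is open for it.
Cage b has product 24, leaving R4C2 = 4.
Cage f has product 8, leaving R5C4 = 4.
In column 2, 3 can only go at R5C2, so R5C2 = 3.
Cage b needs product 24, so R4C3 = 3.
Row 5 now contains 3, so R5C3 = 2.
Cage c has product 60, which forces R1C4 = 3.
Column 3 now contains 3, which forces R3C3 = 1.
Row 3 now contains 1; hence R3C4 = 2.
2 is placed in row 3, so R3C5 = 3.
2 is placed in column 4, so R4C4 = 1.
Row 1 already has 3; hence R1C1 = 2.
2 is placed in row 1; hence R1C2 = 1.
Cage i needs two cells with product 6, leaving R2C1 = 3.
Column 2 now contains 1, leaving R2C2 = 2.
2 is placed in row 2; hence R2C5 = 1.
Row 4 already has 1; hence R4C1 = 5.
5 is placed in row 4, leaving R4C5 = 2.
Cage h has product 15, leaving R5C1 = 1.
Column 5 now contains 1, leaving R5C5 = 5.
The full grid is 2 1 5 3 4 / 3 2 4 5 1 / 4 5 1 2 3 / 5 4 3 1 2 / 1 3 2 4 5.

2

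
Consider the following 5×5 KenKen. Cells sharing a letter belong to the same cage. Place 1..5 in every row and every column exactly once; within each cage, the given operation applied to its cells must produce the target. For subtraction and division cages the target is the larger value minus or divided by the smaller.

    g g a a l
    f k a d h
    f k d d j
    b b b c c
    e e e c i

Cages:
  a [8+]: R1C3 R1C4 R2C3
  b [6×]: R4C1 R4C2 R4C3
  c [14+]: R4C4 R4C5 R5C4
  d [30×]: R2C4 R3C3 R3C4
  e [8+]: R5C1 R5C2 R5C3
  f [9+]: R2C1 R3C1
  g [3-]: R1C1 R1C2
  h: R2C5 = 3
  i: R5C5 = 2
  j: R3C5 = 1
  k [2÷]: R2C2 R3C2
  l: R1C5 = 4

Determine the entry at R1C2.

5

L is a freebie, leaving R1C5 = 4.
Cage h is given; hence R2C5 = 3.
J is a freebie; hence R3C5 = 1.
Cage c has sum 14, leaving R4C4 = 4.
The 3 cells of cage c must have sum 14, leaving R4C5 = 5.
The 3 cells of cage c must have sum 14, leaving R5C4 = 5.
Cage i is given; hence R5C5 = 2.
Column 4 now contains 5, so R2C4 = 2.
The 3 cells of cage d must have product 30; hence R3C3 = 5.
Cage d has product 30, leaving R3C4 = 3.
Cage a has sum 8, so R1C3 = 3.
3 is placed in column 4, so R1C4 = 1.
The two cells of cage f must have sum 9, so R2C1 = 5.
Cage a needs sum 8, which forces R2C3 = 4.
5 is placed in row 3, which forces R3C1 = 4.
Cage k's pair has quotient 2; hence R3C2 = 2.
Column 3 already has 4, leaving R5C3 = 1.
5 is placed in column 1, leaving R1C1 = 2.
Column 2 already has 2, so R1C2 = 5.
Row 2 already has 4, leaving R2C2 = 1.
Column 2 already has 1, so R4C2 = 3.
Column 3 now contains 1, which forces R4C3 = 2.
1 is placed in row 5, so R5C1 = 3.
Cage e has sum 8, which forces R5C2 = 4.
Row 4 already has 3, leaving R4C1 = 1.
Filled in: 2 5 3 1 4 / 5 1 4 2 3 / 4 2 5 3 1 / 1 3 2 4 5 / 3 4 1 5 2.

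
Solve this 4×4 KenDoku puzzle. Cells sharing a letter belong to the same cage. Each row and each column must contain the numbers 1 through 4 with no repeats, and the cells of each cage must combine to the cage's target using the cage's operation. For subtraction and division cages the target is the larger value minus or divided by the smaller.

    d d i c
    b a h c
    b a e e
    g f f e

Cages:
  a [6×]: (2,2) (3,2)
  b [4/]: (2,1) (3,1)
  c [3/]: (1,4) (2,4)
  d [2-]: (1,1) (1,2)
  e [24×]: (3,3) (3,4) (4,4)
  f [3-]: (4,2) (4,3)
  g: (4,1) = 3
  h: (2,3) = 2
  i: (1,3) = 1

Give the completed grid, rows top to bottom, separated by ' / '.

2 4 1 3 / 4 3 2 1 / 1 2 3 4 / 3 1 4 2

I is a freebie, leaving (1,3) = 1.
Row 1 now contains 1; hence (1,4) = 3.
Cage h is given, so (2,3) = 2.
Column 4 now contains 3, which forces (2,4) = 1.
Cage g is a single given cell, leaving (4,1) = 3.
Column 3 already has 1, which forces (4,3) = 4.
4 is placed in row 4, so (4,4) = 2.
Row 2 now contains 1, so (2,1) = 4.
Row 2 already has 2, so (2,2) = 3.
Cage b's pair has quotient 4, leaving (3,1) = 1.
Cage a's pair has product 6; hence (3,2) = 2.
Column 3 now contains 4, so (3,3) = 3.
Column 4 already has 2, leaving (3,4) = 4.
4 is placed in row 4; hence (4,2) = 1.
4 is placed in column 1; hence (1,1) = 2.
2 is placed in column 2, so (1,2) = 4.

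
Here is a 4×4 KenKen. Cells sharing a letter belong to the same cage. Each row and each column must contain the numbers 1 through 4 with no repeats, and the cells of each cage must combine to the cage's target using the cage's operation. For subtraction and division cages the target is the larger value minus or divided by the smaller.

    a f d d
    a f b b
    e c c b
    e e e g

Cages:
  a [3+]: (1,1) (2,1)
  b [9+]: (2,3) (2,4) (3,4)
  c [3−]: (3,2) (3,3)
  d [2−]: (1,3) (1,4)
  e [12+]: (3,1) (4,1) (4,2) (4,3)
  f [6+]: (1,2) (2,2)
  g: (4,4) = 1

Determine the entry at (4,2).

3

Cage g is given, so (4,4) = 1.
The 4 cells of cage e must have sum 12, which forces (3,1) = 3.
Row 1 needs a 3, and only (1,4) is open for it.
Cage d's pair has difference 2, which forces (1,3) = 1.
The 3 cells of cage b must have sum 9, leaving (2,3) = 3.
1 is placed in column 3; hence (3,3) = 4.
Row 3 already has 4; hence (3,4) = 2.
Column 3 now contains 4, leaving (4,3) = 2.
1 is placed in row 1, so (1,1) = 2.
2 is placed in row 1, so (1,2) = 4.
Cage a needs two cells with sum 3; hence (2,1) = 1.
Column 2 now contains 4, so (2,2) = 2.
Column 4 already has 2, leaving (2,4) = 4.
Row 3 already has 4, leaving (3,2) = 1.
Row 4 now contains 2, so (4,1) = 4.
The 4 cells of cage e must have sum 12, which forces (4,2) = 3.
Completed grid: 2 4 1 3 / 1 2 3 4 / 3 1 4 2 / 4 3 2 1.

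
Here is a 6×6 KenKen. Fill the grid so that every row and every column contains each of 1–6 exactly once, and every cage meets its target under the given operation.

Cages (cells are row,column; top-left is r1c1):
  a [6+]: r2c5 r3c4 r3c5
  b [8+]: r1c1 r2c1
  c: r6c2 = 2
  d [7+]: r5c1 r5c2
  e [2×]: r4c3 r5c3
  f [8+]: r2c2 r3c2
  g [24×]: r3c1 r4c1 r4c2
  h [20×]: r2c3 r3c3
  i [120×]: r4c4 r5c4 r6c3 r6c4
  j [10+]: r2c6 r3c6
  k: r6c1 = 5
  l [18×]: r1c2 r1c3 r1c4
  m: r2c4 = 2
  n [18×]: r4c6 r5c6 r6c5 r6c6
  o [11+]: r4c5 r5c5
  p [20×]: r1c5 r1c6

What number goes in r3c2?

Cage m is given, which forces r2c4 = 2.
Cage k is given, so r6c1 = 5.
C is a freebie, leaving r6c2 = 2.
Cage b needs two cells with sum 8; hence r1c1 = 2.
Cage b's pair has sum 8; hence r2c1 = 6.
Row 2 already has 6, so r2c6 = 4.
Column 6 now contains 4; hence r3c6 = 6.
The two cells of cage p must have product 20, so r1c5 = 4.
Column 6 now contains 4, so r1c6 = 5.
Row 2 already has 4, which forces r2c3 = 5.
The two cells of cage h must have product 20; hence r3c3 = 4.
Column 5 already has 4, so r3c5 = 2.
The 3 cells of cage g must have product 24, which forces r4c2 = 6.
Row 4 already has 6, which forces r4c5 = 5.
Column 5 now contains 5, leaving r5c5 = 6.
Cage n has product 18, which forces r6c5 = 3.
Cage n needs product 18; hence r6c6 = 1.
Row 2 already has 5, so r2c2 = 3.
Column 5 already has 3, so r2c5 = 1.
4 is placed in row 3; hence r3c1 = 1.
Cage f's pair has sum 8, so r3c2 = 5.
Cage a has sum 6, leaving r3c4 = 3.
Cage g needs product 24, leaving r4c1 = 4.
Cage i has product 120, leaving r4c4 = 1.
Column 1 now contains 4, leaving r5c1 = 3.
Column 2 already has 3, leaving r5c2 = 4.
Cage i needs product 120, leaving r5c4 = 5.
3 is placed in row 5, which forces r5c6 = 2.
Row 6 now contains 1, leaving r6c3 = 6.
Cage i has product 120; hence r6c4 = 4.
Column 2 already has 3, leaving r1c2 = 1.
Cage l has product 18; hence r1c3 = 3.
Column 4 now contains 1; hence r1c4 = 6.
Row 4 already has 1; hence r4c3 = 2.
Column 6 already has 2; hence r4c6 = 3.
Row 5 now contains 2, leaving r5c3 = 1.
The full grid is 2 1 3 6 4 5 / 6 3 5 2 1 4 / 1 5 4 3 2 6 / 4 6 2 1 5 3 / 3 4 1 5 6 2 / 5 2 6 4 3 1.

5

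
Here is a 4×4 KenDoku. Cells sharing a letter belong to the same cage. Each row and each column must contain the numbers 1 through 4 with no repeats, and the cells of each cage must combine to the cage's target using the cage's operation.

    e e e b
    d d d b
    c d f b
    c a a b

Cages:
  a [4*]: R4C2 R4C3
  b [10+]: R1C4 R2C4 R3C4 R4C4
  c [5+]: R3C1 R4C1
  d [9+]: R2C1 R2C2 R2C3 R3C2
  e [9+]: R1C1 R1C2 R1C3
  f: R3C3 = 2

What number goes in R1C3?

3

F is a freebie, so R3C3 = 2.
Row 1 needs a 1, and only R1C4 is open for it.
In row 4, 3 can only go at R4C4, so R4C4 = 3.
The 4 cells of cage b must have sum 10, so R2C4 = 2.
3 is placed in column 4, so R3C4 = 4.
Cage d needs sum 9, leaving R3C2 = 1.
1 is placed in column 2; hence R4C2 = 4.
4 is placed in row 4, leaving R4C3 = 1.
The 4 cells of cage d must have sum 9, which forces R2C1 = 1.
Column 2 now contains 4, which forces R2C2 = 3.
Cage d has sum 9, so R2C3 = 4.
1 is placed in row 3, so R3C1 = 3.
4 is placed in row 4; hence R4C1 = 2.
Column 1 now contains 2, leaving R1C1 = 4.
3 is placed in column 2, so R1C2 = 2.
4 is placed in column 3, which forces R1C3 = 3.
Filled in: 4 2 3 1 / 1 3 4 2 / 3 1 2 4 / 2 4 1 3.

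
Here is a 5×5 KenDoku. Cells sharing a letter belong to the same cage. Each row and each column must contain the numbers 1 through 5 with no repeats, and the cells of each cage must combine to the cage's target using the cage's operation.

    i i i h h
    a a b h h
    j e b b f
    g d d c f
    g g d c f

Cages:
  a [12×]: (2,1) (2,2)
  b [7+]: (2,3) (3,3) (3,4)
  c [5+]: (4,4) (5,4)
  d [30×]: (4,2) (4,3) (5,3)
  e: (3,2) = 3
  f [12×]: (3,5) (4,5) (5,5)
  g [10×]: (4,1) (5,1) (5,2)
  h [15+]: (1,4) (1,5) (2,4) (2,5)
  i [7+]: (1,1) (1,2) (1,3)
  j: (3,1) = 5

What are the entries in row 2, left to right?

J is a freebie, so (3,1) = 5.
E is a freebie, so (3,2) = 3.
Cage a needs two cells with product 12, which forces (2,1) = 3.
Column 2 already has 3, leaving (2,2) = 4.
The 3 cells of cage g must have product 10; hence (5,2) = 5.
Column 2 now contains 5, so (4,2) = 2.
Cage d needs product 30; hence (4,3) = 5.
Cage d needs product 30, which forces (5,3) = 3.
2 is placed in column 2; hence (1,2) = 1.
2 is placed in row 4, so (4,1) = 1.
The 3 cells of cage f must have product 12, so (4,5) = 3.
Cage g needs product 10, so (5,1) = 2.
Column 1 now contains 2; hence (1,1) = 4.
The 3 cells of cage i must have sum 7, so (1,3) = 2.
Row 1 already has 4, so (1,5) = 5.
Column 3 already has 2, so (2,3) = 1.
1 is placed in row 2; hence (2,4) = 5.
1 is placed in row 2, so (2,5) = 2.
1 is placed in column 3, so (3,3) = 4.
4 is placed in row 3, leaving (3,5) = 1.
Row 4 already has 3, leaving (4,4) = 4.
Cage c needs two cells with sum 5, which forces (5,4) = 1.
Column 5 already has 1, so (5,5) = 4.
5 is placed in row 1, which forces (1,4) = 3.
Row 3 already has 1, leaving (3,4) = 2.
Filled in: 4 1 2 3 5 / 3 4 1 5 2 / 5 3 4 2 1 / 1 2 5 4 3 / 2 5 3 1 4.

3 4 1 5 2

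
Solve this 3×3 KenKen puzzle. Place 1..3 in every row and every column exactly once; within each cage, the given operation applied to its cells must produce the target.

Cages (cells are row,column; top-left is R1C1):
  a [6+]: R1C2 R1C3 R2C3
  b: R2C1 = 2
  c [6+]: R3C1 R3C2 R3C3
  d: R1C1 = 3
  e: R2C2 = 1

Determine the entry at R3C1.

1

D is a freebie, so R1C1 = 3.
Cage b is a single given cell, leaving R2C1 = 2.
E is a freebie, so R2C2 = 1.
Row 2 now contains 1; hence R2C3 = 3.
Column 1 now contains 2, leaving R3C1 = 1.
Row 3 now contains 1, so R3C3 = 2.
1 is placed in column 2; hence R1C2 = 2.
2 is placed in column 3; hence R1C3 = 1.
2 is placed in row 3, leaving R3C2 = 3.
Filled in: 3 2 1 / 2 1 3 / 1 3 2.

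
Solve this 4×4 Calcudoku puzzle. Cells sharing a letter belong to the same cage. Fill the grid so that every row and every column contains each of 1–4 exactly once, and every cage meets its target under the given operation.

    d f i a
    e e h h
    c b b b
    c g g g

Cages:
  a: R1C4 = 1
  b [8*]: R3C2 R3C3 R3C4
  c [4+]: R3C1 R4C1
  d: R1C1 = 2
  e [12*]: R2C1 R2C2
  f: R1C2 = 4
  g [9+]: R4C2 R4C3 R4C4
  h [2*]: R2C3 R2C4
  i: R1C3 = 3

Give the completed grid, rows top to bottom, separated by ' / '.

Cage d is a single given cell; hence R1C1 = 2.
F is a freebie, leaving R1C2 = 4.
Cage i is given, so R1C3 = 3.
A is a freebie, so R1C4 = 1.
4 is placed in column 2; hence R2C2 = 3.
Column 4 now contains 1, so R2C4 = 2.
2 is placed in column 4; hence R3C4 = 4.
3 is placed in column 2; hence R4C2 = 2.
2 is placed in row 4, so R4C3 = 4.
Column 4 already has 4; hence R4C4 = 3.
3 is placed in row 2, which forces R2C1 = 4.
Row 2 now contains 2, leaving R2C3 = 1.
Cage c's pair has sum 4, which forces R3C1 = 3.
Column 2 already has 2, so R3C2 = 1.
The 3 cells of cage b must have product 8, leaving R3C3 = 2.
Row 4 already has 3, so R4C1 = 1.

2 4 3 1 / 4 3 1 2 / 3 1 2 4 / 1 2 4 3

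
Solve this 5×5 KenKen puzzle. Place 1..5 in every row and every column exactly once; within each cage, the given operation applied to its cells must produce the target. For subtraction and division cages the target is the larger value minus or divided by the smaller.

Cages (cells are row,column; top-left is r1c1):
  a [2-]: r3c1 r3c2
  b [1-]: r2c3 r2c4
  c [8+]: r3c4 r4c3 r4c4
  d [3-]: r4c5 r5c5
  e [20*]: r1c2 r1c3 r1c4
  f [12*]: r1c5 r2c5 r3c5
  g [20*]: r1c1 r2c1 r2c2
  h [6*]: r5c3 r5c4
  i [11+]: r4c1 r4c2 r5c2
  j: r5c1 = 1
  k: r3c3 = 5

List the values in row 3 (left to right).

Cage k is a single given cell, so r3c3 = 5.
Cage j is given, which forces r5c1 = 1.
Row 1 needs a 2, and only r1c1 is open for it.
Cage g has product 20, so r2c1 = 5.
Cage g has product 20, so r2c2 = 2.
2 is placed in column 2, so r3c2 = 1.
The two cells of cage a must have difference 2, which forces r3c1 = 3.
Row 3 already has 3, which forces r3c5 = 4.
Column 1 already has 3; hence r4c1 = 4.
4 is placed in row 3; hence r3c4 = 2.
Cage i needs sum 11, so r4c2 = 3.
Cage c has sum 8, so r4c3 = 1.
Cage c needs sum 8, which forces r4c4 = 5.
5 is placed in row 4, leaving r4c5 = 2.
The 3 cells of cage i must have sum 11, so r5c2 = 4.
Column 4 now contains 2, which forces r5c4 = 3.
Column 5 now contains 2, which forces r5c5 = 5.
4 is placed in column 2, so r1c2 = 5.
Column 3 already has 1, which forces r1c3 = 4.
The 3 cells of cage e must have product 20, which forces r1c4 = 1.
Row 1 now contains 1; hence r1c5 = 3.
The two cells of cage b must have difference 1, which forces r2c3 = 3.
Column 4 now contains 3, leaving r2c4 = 4.
Column 5 already has 3; hence r2c5 = 1.
3 is placed in row 5, which forces r5c3 = 2.
Filled in: 2 5 4 1 3 / 5 2 3 4 1 / 3 1 5 2 4 / 4 3 1 5 2 / 1 4 2 3 5.

3 1 5 2 4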